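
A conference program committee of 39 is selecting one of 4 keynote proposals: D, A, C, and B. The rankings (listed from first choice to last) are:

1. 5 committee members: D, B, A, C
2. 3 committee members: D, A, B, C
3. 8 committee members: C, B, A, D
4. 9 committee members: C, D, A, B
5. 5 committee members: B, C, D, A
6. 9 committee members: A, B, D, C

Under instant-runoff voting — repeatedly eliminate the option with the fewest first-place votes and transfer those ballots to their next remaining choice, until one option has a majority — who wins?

Round 1: D 8, A 9, C 17, B 5. Eliminate B.
Round 2: D 8, A 9, C 22. C has a majority.

C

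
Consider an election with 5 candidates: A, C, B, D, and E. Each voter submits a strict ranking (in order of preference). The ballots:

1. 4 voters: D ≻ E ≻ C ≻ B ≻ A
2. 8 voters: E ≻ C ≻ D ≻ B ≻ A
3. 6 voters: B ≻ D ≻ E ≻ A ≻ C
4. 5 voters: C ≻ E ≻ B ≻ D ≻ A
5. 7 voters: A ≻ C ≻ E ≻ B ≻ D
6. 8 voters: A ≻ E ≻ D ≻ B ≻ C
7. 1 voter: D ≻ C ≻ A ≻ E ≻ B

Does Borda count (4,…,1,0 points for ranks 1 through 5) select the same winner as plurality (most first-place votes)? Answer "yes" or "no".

Borda — scores: A 68, C 76, B 61, D 75, E 110. Winner: E.
Plurality — first-place votes: A 15, C 5, B 6, D 5, E 8. Winner: A.
The two methods disagree.

no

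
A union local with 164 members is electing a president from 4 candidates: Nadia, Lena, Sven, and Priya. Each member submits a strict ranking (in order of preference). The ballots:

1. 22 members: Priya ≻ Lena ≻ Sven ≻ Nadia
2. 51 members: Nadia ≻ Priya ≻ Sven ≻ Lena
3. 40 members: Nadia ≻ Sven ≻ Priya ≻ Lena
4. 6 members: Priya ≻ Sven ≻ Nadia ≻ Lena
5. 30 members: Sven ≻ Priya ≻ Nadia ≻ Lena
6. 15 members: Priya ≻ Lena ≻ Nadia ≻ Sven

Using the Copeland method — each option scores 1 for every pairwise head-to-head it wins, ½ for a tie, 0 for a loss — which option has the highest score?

Nadia: beats Lena, Sven, and Priya → score 3.
Lena: loses to Nadia, Sven, and Priya → score 0.
Sven: beats Lena; loses to Nadia and Priya → score 1.
Priya: beats Lena and Sven; loses to Nadia → score 2.
Nadia has the best pairwise record.

Nadia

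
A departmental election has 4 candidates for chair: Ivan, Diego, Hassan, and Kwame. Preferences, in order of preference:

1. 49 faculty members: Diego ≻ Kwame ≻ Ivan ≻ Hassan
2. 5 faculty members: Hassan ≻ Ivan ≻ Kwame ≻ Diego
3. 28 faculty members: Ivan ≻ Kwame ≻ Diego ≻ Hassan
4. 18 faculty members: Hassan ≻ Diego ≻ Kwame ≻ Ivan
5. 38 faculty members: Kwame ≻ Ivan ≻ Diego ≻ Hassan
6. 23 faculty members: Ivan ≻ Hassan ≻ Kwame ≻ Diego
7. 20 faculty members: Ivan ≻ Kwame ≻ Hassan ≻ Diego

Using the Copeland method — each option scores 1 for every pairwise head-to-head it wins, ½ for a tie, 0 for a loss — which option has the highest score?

Kwame

Ivan: beats Diego and Hassan; loses to Kwame → score 2.
Diego: beats Hassan; loses to Ivan and Kwame → score 1.
Hassan: loses to Ivan, Diego, and Kwame → score 0.
Kwame: beats Ivan, Diego, and Hassan → score 3.
Kwame has the best pairwise record.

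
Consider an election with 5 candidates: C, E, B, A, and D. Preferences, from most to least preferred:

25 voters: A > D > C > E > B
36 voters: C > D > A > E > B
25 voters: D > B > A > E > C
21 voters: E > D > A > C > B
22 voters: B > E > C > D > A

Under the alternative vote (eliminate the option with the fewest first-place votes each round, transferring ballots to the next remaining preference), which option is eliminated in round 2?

Round 1: C 36, E 21, B 22, A 25, D 25. Eliminate E.
Round 2: C 36, B 22, A 25, D 46. Eliminate B.

B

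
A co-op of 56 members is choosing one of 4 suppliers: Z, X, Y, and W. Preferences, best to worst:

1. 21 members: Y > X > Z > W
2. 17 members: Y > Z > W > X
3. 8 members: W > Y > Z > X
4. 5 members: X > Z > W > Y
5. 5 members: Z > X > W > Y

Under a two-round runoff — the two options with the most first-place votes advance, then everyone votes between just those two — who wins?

Y

Round 1 first-place votes: Z 5, X 5, Y 38, W 8.
Y and W advance.
Runoff: Y is preferred to W by 38 voters; W by 18.
Y wins the runoff.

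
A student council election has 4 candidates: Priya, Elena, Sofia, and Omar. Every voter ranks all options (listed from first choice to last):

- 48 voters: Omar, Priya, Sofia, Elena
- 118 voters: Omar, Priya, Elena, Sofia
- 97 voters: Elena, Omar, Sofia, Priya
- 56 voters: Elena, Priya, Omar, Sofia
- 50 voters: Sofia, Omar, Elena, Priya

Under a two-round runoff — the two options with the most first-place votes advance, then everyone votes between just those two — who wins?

Omar

Round 1 first-place votes: Priya 0, Elena 153, Sofia 50, Omar 166.
Omar and Elena advance.
Runoff: Omar is preferred to Elena by 216 voters; Elena by 153.
Omar wins the runoff.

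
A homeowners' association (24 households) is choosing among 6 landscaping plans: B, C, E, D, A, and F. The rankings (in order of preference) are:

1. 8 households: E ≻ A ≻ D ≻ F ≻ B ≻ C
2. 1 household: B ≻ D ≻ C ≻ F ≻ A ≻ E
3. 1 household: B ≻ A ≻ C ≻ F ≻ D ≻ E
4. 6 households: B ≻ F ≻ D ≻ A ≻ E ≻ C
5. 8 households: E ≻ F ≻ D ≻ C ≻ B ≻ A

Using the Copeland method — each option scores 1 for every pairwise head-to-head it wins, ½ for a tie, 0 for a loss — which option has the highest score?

E

B: beats C and A; loses to E, D, and F → score 2.
C: loses to B, E, D, A, and F → score 0.
E: beats B, C, D, A, and F → score 5.
D: beats B, C, and A; loses to E and F → score 3.
A: beats C; loses to B, E, D, and F → score 1.
F: beats B, C, D, and A; loses to E → score 4.
E has the best pairwise record.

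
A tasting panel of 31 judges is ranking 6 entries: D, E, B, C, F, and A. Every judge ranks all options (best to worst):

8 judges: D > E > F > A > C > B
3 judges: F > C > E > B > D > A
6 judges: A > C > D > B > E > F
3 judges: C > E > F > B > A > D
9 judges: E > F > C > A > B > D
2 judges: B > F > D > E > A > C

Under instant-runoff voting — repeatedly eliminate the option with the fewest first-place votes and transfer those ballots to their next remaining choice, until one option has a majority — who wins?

Round 1: D 8, E 9, B 2, C 3, F 3, A 6. Eliminate B.
Round 2: D 8, E 9, C 3, F 5, A 6. Eliminate C.
Round 3: D 8, E 12, F 5, A 6. Eliminate F.
Round 4: D 10, E 15, A 6. Eliminate A.
Round 5: D 16, E 15. D has a majority.

D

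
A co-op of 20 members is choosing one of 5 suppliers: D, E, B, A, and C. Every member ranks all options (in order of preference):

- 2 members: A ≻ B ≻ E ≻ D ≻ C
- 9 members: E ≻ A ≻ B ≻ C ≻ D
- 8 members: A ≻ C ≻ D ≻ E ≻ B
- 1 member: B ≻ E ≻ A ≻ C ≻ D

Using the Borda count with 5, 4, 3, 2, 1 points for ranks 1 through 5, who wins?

A

D: 2·2 + 9·1 + 8·3 + 1·1 = 38
E: 2·3 + 9·5 + 8·2 + 1·4 = 71
B: 2·4 + 9·3 + 8·1 + 1·5 = 48
A: 2·5 + 9·4 + 8·5 + 1·3 = 89
C: 2·1 + 9·2 + 8·4 + 1·2 = 54
A has the highest Borda score (89).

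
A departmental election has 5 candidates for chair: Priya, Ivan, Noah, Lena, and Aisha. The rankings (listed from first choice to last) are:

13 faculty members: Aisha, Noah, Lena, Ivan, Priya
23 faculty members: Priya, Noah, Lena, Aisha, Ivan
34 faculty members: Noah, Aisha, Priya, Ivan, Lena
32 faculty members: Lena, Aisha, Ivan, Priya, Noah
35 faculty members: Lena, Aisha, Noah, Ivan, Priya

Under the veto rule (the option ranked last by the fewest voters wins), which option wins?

Last-place votes: Priya 48, Ivan 23, Noah 32, Lena 34, Aisha 0.
Aisha is ranked last by the fewest voters, so Aisha wins.

Aisha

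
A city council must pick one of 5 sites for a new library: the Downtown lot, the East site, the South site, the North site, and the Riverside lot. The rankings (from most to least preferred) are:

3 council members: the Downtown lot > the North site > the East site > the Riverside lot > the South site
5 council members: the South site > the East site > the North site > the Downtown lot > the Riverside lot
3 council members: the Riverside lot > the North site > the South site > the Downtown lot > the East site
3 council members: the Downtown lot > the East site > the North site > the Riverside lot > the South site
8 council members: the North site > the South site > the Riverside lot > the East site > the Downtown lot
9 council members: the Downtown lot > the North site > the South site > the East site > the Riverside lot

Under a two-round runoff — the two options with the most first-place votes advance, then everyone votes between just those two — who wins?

Round 1 first-place votes: the Downtown lot 15, the East site 0, the South site 5, the North site 8, the Riverside lot 3.
the Downtown lot and the North site advance.
Runoff: the Downtown lot is preferred to the North site by 15 voters; the North site by 16.
the North site wins the runoff.

the North site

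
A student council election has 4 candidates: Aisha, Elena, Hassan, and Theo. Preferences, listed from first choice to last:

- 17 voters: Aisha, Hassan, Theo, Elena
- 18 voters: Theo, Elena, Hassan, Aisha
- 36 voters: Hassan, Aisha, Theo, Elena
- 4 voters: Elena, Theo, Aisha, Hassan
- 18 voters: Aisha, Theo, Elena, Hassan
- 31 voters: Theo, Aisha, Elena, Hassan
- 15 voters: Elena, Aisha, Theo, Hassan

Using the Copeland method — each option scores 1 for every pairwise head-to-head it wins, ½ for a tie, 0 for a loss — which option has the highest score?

Aisha: beats Elena, Hassan, and Theo → score 3.
Elena: beats Hassan; loses to Aisha and Theo → score 1.
Hassan: loses to Aisha, Elena, and Theo → score 0.
Theo: beats Elena and Hassan; loses to Aisha → score 2.
Aisha has the best pairwise record.

Aisha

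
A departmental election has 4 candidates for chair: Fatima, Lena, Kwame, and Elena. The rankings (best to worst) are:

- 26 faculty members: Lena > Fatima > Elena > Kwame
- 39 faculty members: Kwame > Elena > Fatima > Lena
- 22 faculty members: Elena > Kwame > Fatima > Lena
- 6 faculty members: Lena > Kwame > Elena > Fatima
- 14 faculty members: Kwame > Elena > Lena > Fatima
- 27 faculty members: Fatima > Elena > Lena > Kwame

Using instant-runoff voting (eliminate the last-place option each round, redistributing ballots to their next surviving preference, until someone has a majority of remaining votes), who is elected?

Round 1: Fatima 27, Lena 32, Kwame 53, Elena 22. Eliminate Elena.
Round 2: Fatima 27, Lena 32, Kwame 75. Kwame has a majority.

Kwame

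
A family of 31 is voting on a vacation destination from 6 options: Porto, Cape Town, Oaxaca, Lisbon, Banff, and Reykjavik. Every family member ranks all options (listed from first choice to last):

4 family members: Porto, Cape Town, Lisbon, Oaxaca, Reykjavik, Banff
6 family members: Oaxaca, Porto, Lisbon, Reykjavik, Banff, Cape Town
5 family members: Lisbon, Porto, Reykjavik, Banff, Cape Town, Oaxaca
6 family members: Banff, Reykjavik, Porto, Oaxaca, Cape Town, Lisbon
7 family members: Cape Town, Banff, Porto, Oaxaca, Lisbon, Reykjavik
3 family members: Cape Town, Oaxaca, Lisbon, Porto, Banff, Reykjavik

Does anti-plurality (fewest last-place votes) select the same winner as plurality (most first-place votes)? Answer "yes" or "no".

Anti-plurality — last-place votes: Porto 0, Cape Town 6, Oaxaca 5, Lisbon 6, Banff 4, Reykjavik 10. Winner: Porto.
Plurality — first-place votes: Porto 4, Cape Town 10, Oaxaca 6, Lisbon 5, Banff 6, Reykjavik 0. Winner: Cape Town.
The two methods disagree.

no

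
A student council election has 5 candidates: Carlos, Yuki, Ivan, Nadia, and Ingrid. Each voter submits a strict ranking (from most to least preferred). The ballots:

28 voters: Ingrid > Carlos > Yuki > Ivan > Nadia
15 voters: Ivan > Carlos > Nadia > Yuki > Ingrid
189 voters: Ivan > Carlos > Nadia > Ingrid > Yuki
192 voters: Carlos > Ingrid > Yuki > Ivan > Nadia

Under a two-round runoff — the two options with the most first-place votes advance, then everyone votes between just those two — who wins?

Round 1 first-place votes: Carlos 192, Yuki 0, Ivan 204, Nadia 0, Ingrid 28.
Ivan and Carlos advance.
Runoff: Ivan is preferred to Carlos by 204 voters; Carlos by 220.
Carlos wins the runoff.

Carlos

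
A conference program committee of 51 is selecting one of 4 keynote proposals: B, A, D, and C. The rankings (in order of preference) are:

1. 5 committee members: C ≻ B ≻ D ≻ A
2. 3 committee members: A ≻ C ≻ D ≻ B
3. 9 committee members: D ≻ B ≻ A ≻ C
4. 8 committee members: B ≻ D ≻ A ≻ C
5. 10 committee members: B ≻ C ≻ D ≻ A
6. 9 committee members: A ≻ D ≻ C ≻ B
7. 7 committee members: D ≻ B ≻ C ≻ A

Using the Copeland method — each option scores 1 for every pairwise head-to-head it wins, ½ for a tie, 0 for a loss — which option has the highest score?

B: beats A and C; loses to D → score 2.
A: beats C; loses to B and D → score 1.
D: beats B, A, and C → score 3.
C: loses to B, A, and D → score 0.
D has the best pairwise record.

D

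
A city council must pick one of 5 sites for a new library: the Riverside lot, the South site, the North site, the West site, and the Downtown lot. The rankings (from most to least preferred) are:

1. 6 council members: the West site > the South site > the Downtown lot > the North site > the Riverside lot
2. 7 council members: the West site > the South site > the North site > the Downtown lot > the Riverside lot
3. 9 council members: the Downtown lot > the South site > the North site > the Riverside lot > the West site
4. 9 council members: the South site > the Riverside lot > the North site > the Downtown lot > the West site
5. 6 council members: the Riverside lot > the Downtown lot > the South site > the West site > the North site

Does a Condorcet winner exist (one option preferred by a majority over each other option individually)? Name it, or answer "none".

the South site vs the Riverside lot: 31–6 for the South site.
the South site vs the North site: 37–0 for the South site.
the South site vs the West site: 24–13 for the South site.
the South site vs the Downtown lot: 22–15 for the South site.
the South site beats every other option head-to-head.

the South site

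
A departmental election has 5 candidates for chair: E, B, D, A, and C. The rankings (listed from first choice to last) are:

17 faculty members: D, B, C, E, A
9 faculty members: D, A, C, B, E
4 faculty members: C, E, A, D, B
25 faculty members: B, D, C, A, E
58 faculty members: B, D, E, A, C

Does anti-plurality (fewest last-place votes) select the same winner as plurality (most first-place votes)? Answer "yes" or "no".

no

Anti-plurality — last-place votes: E 34, B 4, D 0, A 17, C 58. Winner: D.
Plurality — first-place votes: E 0, B 83, D 26, A 0, C 4. Winner: B.
The two methods disagree.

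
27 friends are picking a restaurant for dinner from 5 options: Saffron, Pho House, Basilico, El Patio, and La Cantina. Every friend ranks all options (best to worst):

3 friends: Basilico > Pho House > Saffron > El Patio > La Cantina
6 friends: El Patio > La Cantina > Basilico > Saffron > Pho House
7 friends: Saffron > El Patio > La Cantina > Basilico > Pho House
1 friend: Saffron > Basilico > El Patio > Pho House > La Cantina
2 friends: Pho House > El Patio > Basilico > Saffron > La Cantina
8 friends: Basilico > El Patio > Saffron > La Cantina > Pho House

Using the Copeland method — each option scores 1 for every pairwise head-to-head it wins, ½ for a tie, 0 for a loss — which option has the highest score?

El Patio

Saffron: beats Pho House and La Cantina; loses to Basilico and El Patio → score 2.
Pho House: loses to Saffron, Basilico, El Patio, and La Cantina → score 0.
Basilico: beats Saffron, Pho House, and La Cantina; loses to El Patio → score 3.
El Patio: beats Saffron, Pho House, Basilico, and La Cantina → score 4.
La Cantina: beats Pho House; loses to Saffron, Basilico, and El Patio → score 1.
El Patio has the best pairwise record.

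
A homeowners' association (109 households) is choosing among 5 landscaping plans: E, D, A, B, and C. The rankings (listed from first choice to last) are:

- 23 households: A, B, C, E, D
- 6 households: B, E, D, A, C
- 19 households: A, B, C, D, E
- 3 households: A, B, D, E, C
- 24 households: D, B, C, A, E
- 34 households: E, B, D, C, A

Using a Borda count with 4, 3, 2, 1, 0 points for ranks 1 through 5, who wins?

B

E: 23·1 + 6·3 + 19·0 + 3·1 + 24·0 + 34·4 = 180
D: 23·0 + 6·2 + 19·1 + 3·2 + 24·4 + 34·2 = 201
A: 23·4 + 6·1 + 19·4 + 3·4 + 24·1 + 34·0 = 210
B: 23·3 + 6·4 + 19·3 + 3·3 + 24·3 + 34·3 = 333
C: 23·2 + 6·0 + 19·2 + 3·0 + 24·2 + 34·1 = 166
B has the highest Borda score (333).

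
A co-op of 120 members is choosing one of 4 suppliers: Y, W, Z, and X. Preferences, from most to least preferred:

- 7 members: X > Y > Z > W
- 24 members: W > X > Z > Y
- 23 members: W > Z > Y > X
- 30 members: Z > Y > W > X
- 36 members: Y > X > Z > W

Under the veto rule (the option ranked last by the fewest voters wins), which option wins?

Last-place votes: Y 24, W 43, Z 0, X 53.
Z is ranked last by the fewest voters, so Z wins.

Z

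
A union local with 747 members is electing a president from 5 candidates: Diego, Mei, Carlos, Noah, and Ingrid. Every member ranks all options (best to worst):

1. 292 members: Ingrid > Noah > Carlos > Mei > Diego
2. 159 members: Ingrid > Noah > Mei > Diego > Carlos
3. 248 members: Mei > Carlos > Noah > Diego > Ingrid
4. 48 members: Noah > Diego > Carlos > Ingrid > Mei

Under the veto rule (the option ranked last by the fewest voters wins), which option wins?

Noah

Last-place votes: Diego 292, Mei 48, Carlos 159, Noah 0, Ingrid 248.
Noah is ranked last by the fewest voters, so Noah wins.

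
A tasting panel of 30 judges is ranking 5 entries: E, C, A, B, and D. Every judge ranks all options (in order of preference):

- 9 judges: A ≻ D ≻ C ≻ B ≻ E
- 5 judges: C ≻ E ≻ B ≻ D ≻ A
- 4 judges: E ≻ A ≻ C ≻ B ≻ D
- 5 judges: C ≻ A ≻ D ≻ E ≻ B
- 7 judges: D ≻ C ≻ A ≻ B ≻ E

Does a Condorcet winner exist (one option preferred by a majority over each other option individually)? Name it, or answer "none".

none

Checking pairwise contests:
C beats E 26–4.
D beats C 16–14.
C beats A 17–13.
C beats B 30–0.
A beats D 18–12.
Every option loses at least one head-to-head, so there is no Condorcet winner.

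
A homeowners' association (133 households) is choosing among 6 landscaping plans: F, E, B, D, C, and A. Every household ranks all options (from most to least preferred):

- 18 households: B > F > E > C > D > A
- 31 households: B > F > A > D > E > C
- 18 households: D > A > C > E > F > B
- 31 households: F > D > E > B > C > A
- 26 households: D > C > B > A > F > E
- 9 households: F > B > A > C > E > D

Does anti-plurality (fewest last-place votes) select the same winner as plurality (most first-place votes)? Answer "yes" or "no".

Anti-plurality — last-place votes: F 0, E 26, B 18, D 9, C 31, A 49. Winner: F.
Plurality — first-place votes: F 40, E 0, B 49, D 44, C 0, A 0. Winner: B.
The two methods disagree.

no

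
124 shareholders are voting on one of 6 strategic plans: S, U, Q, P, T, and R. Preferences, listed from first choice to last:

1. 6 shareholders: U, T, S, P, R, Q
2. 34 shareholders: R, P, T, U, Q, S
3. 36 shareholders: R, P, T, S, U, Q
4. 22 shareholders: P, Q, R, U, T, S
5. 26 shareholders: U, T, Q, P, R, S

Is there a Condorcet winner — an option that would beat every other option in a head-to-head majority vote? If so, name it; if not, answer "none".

R

R vs S: 118–6 for R.
R vs U: 92–32 for R.
R vs Q: 76–48 for R.
R vs P: 70–54 for R.
R vs T: 92–32 for R.
R beats every other option head-to-head.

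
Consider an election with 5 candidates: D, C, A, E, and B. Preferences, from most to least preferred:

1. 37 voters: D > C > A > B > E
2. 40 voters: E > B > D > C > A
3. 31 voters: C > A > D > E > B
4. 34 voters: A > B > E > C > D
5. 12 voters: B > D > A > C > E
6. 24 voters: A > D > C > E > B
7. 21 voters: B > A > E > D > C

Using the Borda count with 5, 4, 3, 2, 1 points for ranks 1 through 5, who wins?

D: 37·5 + 40·3 + 31·3 + 34·1 + 12·4 + 24·4 + 21·2 = 618
C: 37·4 + 40·2 + 31·5 + 34·2 + 12·2 + 24·3 + 21·1 = 568
A: 37·3 + 40·1 + 31·4 + 34·5 + 12·3 + 24·5 + 21·4 = 685
E: 37·1 + 40·5 + 31·2 + 34·3 + 12·1 + 24·2 + 21·3 = 524
B: 37·2 + 40·4 + 31·1 + 34·4 + 12·5 + 24·1 + 21·5 = 590
A has the highest Borda score (685).

A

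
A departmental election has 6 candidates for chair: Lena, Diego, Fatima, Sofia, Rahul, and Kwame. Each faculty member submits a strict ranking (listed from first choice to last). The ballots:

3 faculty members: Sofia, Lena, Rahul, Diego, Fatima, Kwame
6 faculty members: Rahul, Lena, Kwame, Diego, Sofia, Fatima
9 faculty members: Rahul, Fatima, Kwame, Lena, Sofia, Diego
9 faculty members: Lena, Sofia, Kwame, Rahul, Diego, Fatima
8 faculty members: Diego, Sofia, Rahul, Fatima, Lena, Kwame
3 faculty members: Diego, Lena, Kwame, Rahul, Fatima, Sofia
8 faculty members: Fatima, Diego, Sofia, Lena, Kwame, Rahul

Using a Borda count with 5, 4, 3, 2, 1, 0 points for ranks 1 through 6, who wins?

Lena

Lena: 3·4 + 6·4 + 9·2 + 9·5 + 8·1 + 3·4 + 8·2 = 135
Diego: 3·2 + 6·2 + 9·0 + 9·1 + 8·5 + 3·5 + 8·4 = 114
Fatima: 3·1 + 6·0 + 9·4 + 9·0 + 8·2 + 3·1 + 8·5 = 98
Sofia: 3·5 + 6·1 + 9·1 + 9·4 + 8·4 + 3·0 + 8·3 = 122
Rahul: 3·3 + 6·5 + 9·5 + 9·2 + 8·3 + 3·2 + 8·0 = 132
Kwame: 3·0 + 6·3 + 9·3 + 9·3 + 8·0 + 3·3 + 8·1 = 89
Lena has the highest Borda score (135).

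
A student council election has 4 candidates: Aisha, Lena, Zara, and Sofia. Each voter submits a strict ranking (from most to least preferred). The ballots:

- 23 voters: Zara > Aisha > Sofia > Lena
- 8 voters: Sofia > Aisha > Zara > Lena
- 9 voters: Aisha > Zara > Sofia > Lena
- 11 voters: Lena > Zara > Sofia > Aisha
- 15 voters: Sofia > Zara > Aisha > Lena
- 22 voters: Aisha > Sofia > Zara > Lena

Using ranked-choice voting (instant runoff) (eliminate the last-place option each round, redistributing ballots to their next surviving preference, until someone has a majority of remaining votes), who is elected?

Zara

Round 1: Aisha 31, Lena 11, Zara 23, Sofia 23. Eliminate Lena.
Round 2: Aisha 31, Zara 34, Sofia 23. Eliminate Sofia.
Round 3: Aisha 39, Zara 49. Zara has a majority.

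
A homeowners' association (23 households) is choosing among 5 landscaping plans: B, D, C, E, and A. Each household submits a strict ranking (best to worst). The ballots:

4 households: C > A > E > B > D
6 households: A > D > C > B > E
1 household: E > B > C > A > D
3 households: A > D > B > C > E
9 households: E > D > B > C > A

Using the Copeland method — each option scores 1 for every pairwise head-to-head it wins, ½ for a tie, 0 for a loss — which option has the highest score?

A

B: beats C; loses to D, E, and A → score 1.
D: beats B and C; loses to E and A → score 2.
C: beats E and A; loses to B and D → score 2.
E: beats B and D; loses to C and A → score 2.
A: beats B, D, and E; loses to C → score 3.
A has the best pairwise record.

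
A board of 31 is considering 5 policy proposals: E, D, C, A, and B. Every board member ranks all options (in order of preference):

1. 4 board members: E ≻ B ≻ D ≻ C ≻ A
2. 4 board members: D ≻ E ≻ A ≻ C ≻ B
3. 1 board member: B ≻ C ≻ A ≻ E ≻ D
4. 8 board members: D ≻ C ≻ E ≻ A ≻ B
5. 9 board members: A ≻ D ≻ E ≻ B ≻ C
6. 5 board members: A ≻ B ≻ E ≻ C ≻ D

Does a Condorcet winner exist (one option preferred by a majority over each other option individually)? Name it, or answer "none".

D vs E: 21–10 for D.
D vs C: 25–6 for D.
D vs A: 16–15 for D.
D vs B: 21–10 for D.
D beats every other option head-to-head.

D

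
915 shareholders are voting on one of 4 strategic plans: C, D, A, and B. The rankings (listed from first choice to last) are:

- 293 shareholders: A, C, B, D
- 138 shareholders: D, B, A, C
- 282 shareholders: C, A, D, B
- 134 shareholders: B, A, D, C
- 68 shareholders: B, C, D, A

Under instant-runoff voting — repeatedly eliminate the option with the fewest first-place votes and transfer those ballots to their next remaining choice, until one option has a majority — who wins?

A

Round 1: C 282, D 138, A 293, B 202. Eliminate D.
Round 2: C 282, A 293, B 340. Eliminate C.
Round 3: A 575, B 340. A has a majority.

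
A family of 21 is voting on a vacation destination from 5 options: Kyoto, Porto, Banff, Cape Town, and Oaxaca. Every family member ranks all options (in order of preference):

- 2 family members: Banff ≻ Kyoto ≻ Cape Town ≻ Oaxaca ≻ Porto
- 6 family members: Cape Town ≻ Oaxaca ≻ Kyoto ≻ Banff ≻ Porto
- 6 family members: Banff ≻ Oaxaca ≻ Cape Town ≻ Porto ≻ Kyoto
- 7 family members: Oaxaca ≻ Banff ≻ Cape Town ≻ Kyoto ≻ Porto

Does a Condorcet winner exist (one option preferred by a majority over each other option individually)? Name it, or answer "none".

Oaxaca vs Kyoto: 19–2 for Oaxaca.
Oaxaca vs Porto: 21–0 for Oaxaca.
Oaxaca vs Banff: 13–8 for Oaxaca.
Oaxaca vs Cape Town: 13–8 for Oaxaca.
Oaxaca beats every other option head-to-head.

Oaxaca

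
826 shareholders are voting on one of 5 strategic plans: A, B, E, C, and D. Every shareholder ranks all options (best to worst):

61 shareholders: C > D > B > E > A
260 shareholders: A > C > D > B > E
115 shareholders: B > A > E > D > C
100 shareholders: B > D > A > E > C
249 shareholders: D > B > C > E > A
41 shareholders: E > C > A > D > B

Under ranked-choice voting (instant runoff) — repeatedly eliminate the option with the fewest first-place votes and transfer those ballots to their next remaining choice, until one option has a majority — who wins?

A

Round 1: A 260, B 215, E 41, C 61, D 249. Eliminate E.
Round 2: A 260, B 215, C 102, D 249. Eliminate C.
Round 3: A 301, B 215, D 310. Eliminate B.
Round 4: A 416, D 410. A has a majority.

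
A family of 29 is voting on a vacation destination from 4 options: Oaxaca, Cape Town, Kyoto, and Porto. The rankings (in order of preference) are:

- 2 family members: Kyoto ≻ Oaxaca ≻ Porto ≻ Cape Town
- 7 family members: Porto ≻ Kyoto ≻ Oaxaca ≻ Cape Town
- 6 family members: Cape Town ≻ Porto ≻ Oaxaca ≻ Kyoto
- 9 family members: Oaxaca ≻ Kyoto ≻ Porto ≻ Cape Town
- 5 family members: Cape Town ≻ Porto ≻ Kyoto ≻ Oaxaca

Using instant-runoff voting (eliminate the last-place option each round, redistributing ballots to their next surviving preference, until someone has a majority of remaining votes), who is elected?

Round 1: Oaxaca 9, Cape Town 11, Kyoto 2, Porto 7. Eliminate Kyoto.
Round 2: Oaxaca 11, Cape Town 11, Porto 7. Eliminate Porto.
Round 3: Oaxaca 18, Cape Town 11. Oaxaca has a majority.

Oaxaca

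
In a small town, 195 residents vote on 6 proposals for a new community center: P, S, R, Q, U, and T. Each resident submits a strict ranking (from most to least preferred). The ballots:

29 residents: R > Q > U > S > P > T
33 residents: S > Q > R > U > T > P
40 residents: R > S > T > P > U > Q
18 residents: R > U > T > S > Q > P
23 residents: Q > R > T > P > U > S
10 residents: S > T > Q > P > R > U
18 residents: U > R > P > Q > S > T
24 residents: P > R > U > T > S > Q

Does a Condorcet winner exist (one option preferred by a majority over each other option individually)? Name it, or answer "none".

R vs P: 161–34 for R.
R vs S: 152–43 for R.
R vs Q: 129–66 for R.
R vs U: 177–18 for R.
R vs T: 185–10 for R.
R beats every other option head-to-head.

R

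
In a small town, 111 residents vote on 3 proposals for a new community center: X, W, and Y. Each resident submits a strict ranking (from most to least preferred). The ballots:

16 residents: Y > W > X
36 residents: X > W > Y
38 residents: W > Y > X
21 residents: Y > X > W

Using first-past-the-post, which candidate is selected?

First-place votes: X 36, W 38, Y 37.
W has the most first-place votes.

W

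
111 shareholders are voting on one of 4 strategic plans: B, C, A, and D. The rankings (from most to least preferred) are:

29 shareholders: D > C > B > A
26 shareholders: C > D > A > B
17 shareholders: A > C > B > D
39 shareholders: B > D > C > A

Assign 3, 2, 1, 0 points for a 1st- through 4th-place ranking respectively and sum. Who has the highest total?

B: 29·1 + 26·0 + 17·1 + 39·3 = 163
C: 29·2 + 26·3 + 17·2 + 39·1 = 209
A: 29·0 + 26·1 + 17·3 + 39·0 = 77
D: 29·3 + 26·2 + 17·0 + 39·2 = 217
D has the highest Borda score (217).

D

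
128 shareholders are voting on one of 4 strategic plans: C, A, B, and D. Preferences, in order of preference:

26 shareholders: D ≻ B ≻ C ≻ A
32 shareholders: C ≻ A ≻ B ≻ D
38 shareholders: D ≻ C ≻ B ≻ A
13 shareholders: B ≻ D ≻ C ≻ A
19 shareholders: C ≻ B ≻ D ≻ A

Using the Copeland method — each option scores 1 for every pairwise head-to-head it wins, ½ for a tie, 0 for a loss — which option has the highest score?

D

C: beats A and B; loses to D → score 2.
A: loses to C, B, and D → score 0.
B: beats A; ties D; loses to C → score 1.5.
D: beats C and A; ties B → score 2.5.
D has the best pairwise record.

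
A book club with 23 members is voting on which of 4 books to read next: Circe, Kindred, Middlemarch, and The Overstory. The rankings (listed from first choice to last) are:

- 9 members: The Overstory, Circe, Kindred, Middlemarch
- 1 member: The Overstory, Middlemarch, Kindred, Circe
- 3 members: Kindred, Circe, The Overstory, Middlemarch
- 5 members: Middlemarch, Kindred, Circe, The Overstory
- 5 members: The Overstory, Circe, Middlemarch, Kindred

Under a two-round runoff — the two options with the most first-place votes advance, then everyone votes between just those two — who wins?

The Overstory

Round 1 first-place votes: Circe 0, Kindred 3, Middlemarch 5, The Overstory 15.
The Overstory and Middlemarch advance.
Runoff: The Overstory is preferred to Middlemarch by 18 voters; Middlemarch by 5.
The Overstory wins the runoff.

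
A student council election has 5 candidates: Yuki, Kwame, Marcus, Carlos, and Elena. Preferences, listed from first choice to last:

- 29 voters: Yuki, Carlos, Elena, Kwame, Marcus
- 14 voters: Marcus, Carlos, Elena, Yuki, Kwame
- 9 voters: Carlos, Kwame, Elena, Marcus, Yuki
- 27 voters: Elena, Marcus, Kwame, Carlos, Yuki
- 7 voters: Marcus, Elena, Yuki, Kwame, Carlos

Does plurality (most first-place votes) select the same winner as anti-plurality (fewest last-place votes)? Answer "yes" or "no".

no

Plurality — first-place votes: Yuki 29, Kwame 0, Marcus 21, Carlos 9, Elena 27. Winner: Yuki.
Anti-plurality — last-place votes: Yuki 36, Kwame 14, Marcus 29, Carlos 7, Elena 0. Winner: Elena.
The two methods disagree.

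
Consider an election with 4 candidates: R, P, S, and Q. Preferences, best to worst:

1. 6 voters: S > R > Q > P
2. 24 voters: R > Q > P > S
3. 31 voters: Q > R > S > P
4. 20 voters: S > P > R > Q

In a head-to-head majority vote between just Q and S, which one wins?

Q

Voters preferring Q to S: 55; preferring S to Q: 26.
Q wins the head-to-head.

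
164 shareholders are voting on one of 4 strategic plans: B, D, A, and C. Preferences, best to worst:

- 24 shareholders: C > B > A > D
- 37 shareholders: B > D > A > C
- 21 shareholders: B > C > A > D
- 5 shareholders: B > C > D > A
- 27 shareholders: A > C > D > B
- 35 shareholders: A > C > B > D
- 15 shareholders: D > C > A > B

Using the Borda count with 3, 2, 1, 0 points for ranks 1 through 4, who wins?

B: 24·2 + 37·3 + 21·3 + 5·3 + 27·0 + 35·1 + 15·0 = 272
D: 24·0 + 37·2 + 21·0 + 5·1 + 27·1 + 35·0 + 15·3 = 151
A: 24·1 + 37·1 + 21·1 + 5·0 + 27·3 + 35·3 + 15·1 = 283
C: 24·3 + 37·0 + 21·2 + 5·2 + 27·2 + 35·2 + 15·2 = 278
A has the highest Borda score (283).

A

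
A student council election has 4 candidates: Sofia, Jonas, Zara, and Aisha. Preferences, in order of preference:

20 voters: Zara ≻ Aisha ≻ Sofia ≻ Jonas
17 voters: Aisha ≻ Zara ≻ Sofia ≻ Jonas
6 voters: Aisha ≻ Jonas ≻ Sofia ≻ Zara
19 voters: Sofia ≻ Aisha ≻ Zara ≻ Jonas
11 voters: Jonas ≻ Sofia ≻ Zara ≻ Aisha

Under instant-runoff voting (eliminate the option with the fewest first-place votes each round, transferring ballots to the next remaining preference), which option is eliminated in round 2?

Round 1: Sofia 19, Jonas 11, Zara 20, Aisha 23. Eliminate Jonas.
Round 2: Sofia 30, Zara 20, Aisha 23. Eliminate Zara.

Zara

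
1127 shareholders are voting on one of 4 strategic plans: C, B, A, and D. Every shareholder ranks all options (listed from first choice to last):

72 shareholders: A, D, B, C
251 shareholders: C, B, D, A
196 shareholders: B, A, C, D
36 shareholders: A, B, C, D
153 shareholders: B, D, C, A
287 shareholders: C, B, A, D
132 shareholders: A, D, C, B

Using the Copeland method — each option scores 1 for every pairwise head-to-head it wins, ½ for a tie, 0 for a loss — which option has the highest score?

C: beats B, A, and D → score 3.
B: beats A and D; loses to C → score 2.
A: beats D; loses to C and B → score 1.
D: loses to C, B, and A → score 0.
C has the best pairwise record.

C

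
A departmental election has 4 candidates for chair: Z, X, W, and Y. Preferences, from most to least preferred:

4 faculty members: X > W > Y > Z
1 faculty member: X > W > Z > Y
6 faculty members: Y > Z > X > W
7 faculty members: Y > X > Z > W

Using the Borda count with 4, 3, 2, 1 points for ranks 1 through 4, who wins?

Z: 4·1 + 1·2 + 6·3 + 7·2 = 38
X: 4·4 + 1·4 + 6·2 + 7·3 = 53
W: 4·3 + 1·3 + 6·1 + 7·1 = 28
Y: 4·2 + 1·1 + 6·4 + 7·4 = 61
Y has the highest Borda score (61).

Y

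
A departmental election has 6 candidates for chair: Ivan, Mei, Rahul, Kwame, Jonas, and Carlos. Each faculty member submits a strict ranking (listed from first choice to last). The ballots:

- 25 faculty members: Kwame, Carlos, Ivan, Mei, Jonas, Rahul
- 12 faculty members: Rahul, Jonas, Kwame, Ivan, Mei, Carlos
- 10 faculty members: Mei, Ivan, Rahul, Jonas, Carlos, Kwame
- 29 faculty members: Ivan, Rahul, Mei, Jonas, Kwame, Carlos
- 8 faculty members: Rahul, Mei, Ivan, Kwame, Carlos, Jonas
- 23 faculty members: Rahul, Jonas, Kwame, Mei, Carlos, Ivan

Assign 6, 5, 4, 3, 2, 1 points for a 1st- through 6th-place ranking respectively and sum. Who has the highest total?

Rahul

Ivan: 25·4 + 12·3 + 10·5 + 29·6 + 8·4 + 23·1 = 415
Mei: 25·3 + 12·2 + 10·6 + 29·4 + 8·5 + 23·3 = 384
Rahul: 25·1 + 12·6 + 10·4 + 29·5 + 8·6 + 23·6 = 468
Kwame: 25·6 + 12·4 + 10·1 + 29·2 + 8·3 + 23·4 = 382
Jonas: 25·2 + 12·5 + 10·3 + 29·3 + 8·1 + 23·5 = 350
Carlos: 25·5 + 12·1 + 10·2 + 29·1 + 8·2 + 23·2 = 248
Rahul has the highest Borda score (468).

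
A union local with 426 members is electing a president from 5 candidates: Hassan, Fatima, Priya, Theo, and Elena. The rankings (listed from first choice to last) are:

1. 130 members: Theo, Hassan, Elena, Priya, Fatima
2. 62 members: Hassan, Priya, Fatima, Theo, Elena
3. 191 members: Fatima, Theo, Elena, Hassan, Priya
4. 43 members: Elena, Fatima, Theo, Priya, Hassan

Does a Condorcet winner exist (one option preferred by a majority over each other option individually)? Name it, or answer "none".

Fatima vs Hassan: 234–192 for Fatima.
Fatima vs Priya: 234–192 for Fatima.
Fatima vs Theo: 296–130 for Fatima.
Fatima vs Elena: 253–173 for Fatima.
Fatima beats every other option head-to-head.

Fatima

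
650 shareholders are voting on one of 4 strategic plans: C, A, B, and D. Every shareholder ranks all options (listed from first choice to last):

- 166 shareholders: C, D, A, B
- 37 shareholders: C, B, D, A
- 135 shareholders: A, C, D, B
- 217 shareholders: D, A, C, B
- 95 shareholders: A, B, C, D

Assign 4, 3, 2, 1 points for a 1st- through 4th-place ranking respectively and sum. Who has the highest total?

A

C: 166·4 + 37·4 + 135·3 + 217·2 + 95·2 = 1841
A: 166·2 + 37·1 + 135·4 + 217·3 + 95·4 = 1940
B: 166·1 + 37·3 + 135·1 + 217·1 + 95·3 = 914
D: 166·3 + 37·2 + 135·2 + 217·4 + 95·1 = 1805
A has the highest Borda score (1940).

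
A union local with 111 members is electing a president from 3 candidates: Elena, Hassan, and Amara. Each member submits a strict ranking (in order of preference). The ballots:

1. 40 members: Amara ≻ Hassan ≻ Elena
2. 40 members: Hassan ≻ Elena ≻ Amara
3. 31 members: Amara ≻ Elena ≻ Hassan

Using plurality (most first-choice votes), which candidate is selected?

First-place votes: Elena 0, Hassan 40, Amara 71.
Amara has the most first-place votes.

Amara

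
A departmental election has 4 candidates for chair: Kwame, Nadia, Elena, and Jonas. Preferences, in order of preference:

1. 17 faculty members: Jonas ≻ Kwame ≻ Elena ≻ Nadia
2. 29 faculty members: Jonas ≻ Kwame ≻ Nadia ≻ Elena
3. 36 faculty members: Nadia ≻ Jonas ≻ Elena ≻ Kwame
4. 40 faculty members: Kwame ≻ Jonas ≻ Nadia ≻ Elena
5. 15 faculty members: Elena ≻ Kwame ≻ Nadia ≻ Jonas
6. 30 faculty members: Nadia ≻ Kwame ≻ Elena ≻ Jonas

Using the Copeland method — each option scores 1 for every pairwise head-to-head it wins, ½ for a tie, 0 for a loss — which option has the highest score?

Kwame: beats Nadia, Elena, and Jonas → score 3.
Nadia: beats Elena; loses to Kwame and Jonas → score 1.
Elena: loses to Kwame, Nadia, and Jonas → score 0.
Jonas: beats Nadia and Elena; loses to Kwame → score 2.
Kwame has the best pairwise record.

Kwame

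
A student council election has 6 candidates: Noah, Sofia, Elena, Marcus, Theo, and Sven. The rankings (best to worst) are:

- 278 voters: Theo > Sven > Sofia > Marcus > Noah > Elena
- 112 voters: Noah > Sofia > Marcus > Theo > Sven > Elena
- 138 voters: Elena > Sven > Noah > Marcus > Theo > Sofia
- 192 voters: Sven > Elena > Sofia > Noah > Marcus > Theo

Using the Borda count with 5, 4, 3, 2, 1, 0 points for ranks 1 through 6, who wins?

Noah: 278·1 + 112·5 + 138·3 + 192·2 = 1636
Sofia: 278·3 + 112·4 + 138·0 + 192·3 = 1858
Elena: 278·0 + 112·0 + 138·5 + 192·4 = 1458
Marcus: 278·2 + 112·3 + 138·2 + 192·1 = 1360
Theo: 278·5 + 112·2 + 138·1 + 192·0 = 1752
Sven: 278·4 + 112·1 + 138·4 + 192·5 = 2736
Sven has the highest Borda score (2736).

Sven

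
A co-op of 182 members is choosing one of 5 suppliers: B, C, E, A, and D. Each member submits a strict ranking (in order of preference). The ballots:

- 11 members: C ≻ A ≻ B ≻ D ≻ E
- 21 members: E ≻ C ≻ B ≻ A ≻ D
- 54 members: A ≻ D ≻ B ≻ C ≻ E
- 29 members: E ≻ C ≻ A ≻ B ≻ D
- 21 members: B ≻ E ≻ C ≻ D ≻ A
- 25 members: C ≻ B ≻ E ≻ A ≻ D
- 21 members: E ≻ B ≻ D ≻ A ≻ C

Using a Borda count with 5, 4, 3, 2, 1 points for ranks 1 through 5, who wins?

B: 11·3 + 21·3 + 54·3 + 29·2 + 21·5 + 25·4 + 21·4 = 605
C: 11·5 + 21·4 + 54·2 + 29·4 + 21·3 + 25·5 + 21·1 = 572
E: 11·1 + 21·5 + 54·1 + 29·5 + 21·4 + 25·3 + 21·5 = 579
A: 11·4 + 21·2 + 54·5 + 29·3 + 21·1 + 25·2 + 21·2 = 556
D: 11·2 + 21·1 + 54·4 + 29·1 + 21·2 + 25·1 + 21·3 = 418
B has the highest Borda score (605).

B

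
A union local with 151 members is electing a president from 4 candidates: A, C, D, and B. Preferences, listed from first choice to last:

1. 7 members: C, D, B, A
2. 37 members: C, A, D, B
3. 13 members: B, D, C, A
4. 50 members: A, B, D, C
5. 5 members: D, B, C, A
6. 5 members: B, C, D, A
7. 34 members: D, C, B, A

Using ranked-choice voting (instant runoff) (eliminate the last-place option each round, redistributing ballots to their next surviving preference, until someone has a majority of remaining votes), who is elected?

Round 1: A 50, C 44, D 39, B 18. Eliminate B.
Round 2: A 50, C 49, D 52. Eliminate C.
Round 3: A 87, D 64. A has a majority.

A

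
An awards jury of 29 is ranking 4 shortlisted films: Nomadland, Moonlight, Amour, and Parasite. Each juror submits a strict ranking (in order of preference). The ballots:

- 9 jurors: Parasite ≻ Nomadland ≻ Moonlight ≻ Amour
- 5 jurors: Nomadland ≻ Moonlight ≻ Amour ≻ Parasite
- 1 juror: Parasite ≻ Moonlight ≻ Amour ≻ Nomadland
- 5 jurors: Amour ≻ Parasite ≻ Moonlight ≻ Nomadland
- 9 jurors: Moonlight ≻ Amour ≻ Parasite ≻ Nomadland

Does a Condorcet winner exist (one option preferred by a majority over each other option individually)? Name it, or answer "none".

none

Checking pairwise contests:
Moonlight beats Nomadland 15–14.
Parasite beats Moonlight 15–14.
Moonlight beats Amour 24–5.
Amour beats Parasite 19–10.
Every option loses at least one head-to-head, so there is no Condorcet winner.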